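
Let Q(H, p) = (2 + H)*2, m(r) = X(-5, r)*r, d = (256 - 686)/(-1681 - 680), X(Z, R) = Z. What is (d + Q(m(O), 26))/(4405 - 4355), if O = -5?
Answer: 63962/59025 ≈ 1.0836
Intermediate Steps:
d = 430/2361 (d = -430/(-2361) = -430*(-1/2361) = 430/2361 ≈ 0.18213)
m(r) = -5*r
Q(H, p) = 4 + 2*H
(d + Q(m(O), 26))/(4405 - 4355) = (430/2361 + (4 + 2*(-5*(-5))))/(4405 - 4355) = (430/2361 + (4 + 2*25))/50 = (430/2361 + (4 + 50))*(1/50) = (430/2361 + 54)*(1/50) = (127924/2361)*(1/50) = 63962/59025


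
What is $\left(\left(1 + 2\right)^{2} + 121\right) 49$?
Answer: $6370$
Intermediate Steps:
$\left(\left(1 + 2\right)^{2} + 121\right) 49 = \left(3^{2} + 121\right) 49 = \left(9 + 121\right) 49 = 130 \cdot 49 = 6370$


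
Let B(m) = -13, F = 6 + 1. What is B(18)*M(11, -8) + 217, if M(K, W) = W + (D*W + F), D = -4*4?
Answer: -1434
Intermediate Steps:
F = 7
D = -16
M(K, W) = 7 - 15*W (M(K, W) = W + (-16*W + 7) = W + (7 - 16*W) = 7 - 15*W)
B(18)*M(11, -8) + 217 = -13*(7 - 15*(-8)) + 217 = -13*(7 + 120) + 217 = -13*127 + 217 = -1651 + 217 = -1434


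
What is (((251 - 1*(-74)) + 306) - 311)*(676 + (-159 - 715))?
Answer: -63360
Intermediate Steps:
(((251 - 1*(-74)) + 306) - 311)*(676 + (-159 - 715)) = (((251 + 74) + 306) - 311)*(676 - 874) = ((325 + 306) - 311)*(-198) = (631 - 311)*(-198) = 320*(-198) = -63360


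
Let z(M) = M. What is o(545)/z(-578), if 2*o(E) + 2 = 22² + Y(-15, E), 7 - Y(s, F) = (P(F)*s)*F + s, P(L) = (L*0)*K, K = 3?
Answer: -126/289 ≈ -0.43599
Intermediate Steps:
P(L) = 0 (P(L) = (L*0)*3 = 0*3 = 0)
Y(s, F) = 7 - s (Y(s, F) = 7 - ((0*s)*F + s) = 7 - (0*F + s) = 7 - (0 + s) = 7 - s)
o(E) = 252 (o(E) = -1 + (22² + (7 - 1*(-15)))/2 = -1 + (484 + (7 + 15))/2 = -1 + (484 + 22)/2 = -1 + (½)*506 = -1 + 253 = 252)
o(545)/z(-578) = 252/(-578) = 252*(-1/578) = -126/289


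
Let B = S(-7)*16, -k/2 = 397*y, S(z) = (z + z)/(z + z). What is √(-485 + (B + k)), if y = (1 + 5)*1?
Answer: I*√5233 ≈ 72.339*I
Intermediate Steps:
y = 6 (y = 6*1 = 6)
S(z) = 1 (S(z) = (2*z)/((2*z)) = (2*z)*(1/(2*z)) = 1)
k = -4764 (k = -794*6 = -2*2382 = -4764)
B = 16 (B = 1*16 = 16)
√(-485 + (B + k)) = √(-485 + (16 - 4764)) = √(-485 - 4748) = √(-5233) = I*√5233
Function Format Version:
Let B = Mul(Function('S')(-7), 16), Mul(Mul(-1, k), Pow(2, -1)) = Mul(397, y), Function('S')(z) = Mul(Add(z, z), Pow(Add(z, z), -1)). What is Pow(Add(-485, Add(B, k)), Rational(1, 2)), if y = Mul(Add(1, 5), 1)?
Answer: Mul(I, Pow(5233, Rational(1, 2))) ≈ Mul(72.339, I)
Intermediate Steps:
y = 6 (y = Mul(6, 1) = 6)
Function('S')(z) = 1 (Function('S')(z) = Mul(Mul(2, z), Pow(Mul(2, z), -1)) = Mul(Mul(2, z), Mul(Rational(1, 2), Pow(z, -1))) = 1)
k = -4764 (k = Mul(-2, Mul(397, 6)) = Mul(-2, 2382) = -4764)
B = 16 (B = Mul(1, 16) = 16)
Pow(Add(-485, Add(B, k)), Rational(1, 2)) = Pow(Add(-485, Add(16, -4764)), Rational(1, 2)) = Pow(Add(-485, -4748), Rational(1, 2)) = Pow(-5233, Rational(1, 2)) = Mul(I, Pow(5233, Rational(1, 2)))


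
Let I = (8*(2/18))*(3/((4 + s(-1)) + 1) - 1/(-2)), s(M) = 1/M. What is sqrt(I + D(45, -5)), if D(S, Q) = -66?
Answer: 2*I*sqrt(146)/3 ≈ 8.0554*I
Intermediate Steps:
I = 10/9 (I = (8*(2/18))*(3/((4 + 1/(-1)) + 1) - 1/(-2)) = (8*(2*(1/18)))*(3/((4 - 1) + 1) - 1*(-1/2)) = (8*(1/9))*(3/(3 + 1) + 1/2) = 8*(3/4 + 1/2)/9 = (8/9)*(5/4) = 10/9 ≈ 1.1111)
sqrt(I + D(45, -5)) = sqrt(10/9 - 66) = sqrt(-584/9) = 2*I*sqrt(146)/3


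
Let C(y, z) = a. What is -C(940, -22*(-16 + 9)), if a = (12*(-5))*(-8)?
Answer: -480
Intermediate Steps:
a = 480 (a = -60*(-8) = 480)
C(y, z) = 480
-C(940, -22*(-16 + 9)) = -1*480 = -480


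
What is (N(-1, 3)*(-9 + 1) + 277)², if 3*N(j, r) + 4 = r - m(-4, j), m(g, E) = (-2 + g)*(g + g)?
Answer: 1495729/9 ≈ 1.6619e+5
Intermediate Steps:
m(g, E) = 2*g*(-2 + g) (m(g, E) = (-2 + g)*(2*g) = 2*g*(-2 + g))
N(j, r) = -52/3 + r/3 (N(j, r) = -4/3 + (r - 2*(-4)*(-2 - 4))/3 = -4/3 + (r - 2*(-4)*(-6))/3 = -4/3 + (r - 1*48)/3 = -4/3 + (r - 48)/3 = -4/3 + (-48 + r)/3 = -4/3 + (-16 + r/3) = -52/3 + r/3)
(N(-1, 3)*(-9 + 1) + 277)² = ((-52/3 + (⅓)*3)*(-9 + 1) + 277)² = ((-52/3 + 1)*(-8) + 277)² = (-49/3*(-8) + 277)² = (392/3 + 277)² = (1223/3)² = 1495729/9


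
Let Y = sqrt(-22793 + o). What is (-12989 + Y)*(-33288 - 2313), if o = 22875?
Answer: 462421389 - 35601*sqrt(82) ≈ 4.6210e+8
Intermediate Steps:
Y = sqrt(82) (Y = sqrt(-22793 + 22875) = sqrt(82) ≈ 9.0554)
(-12989 + Y)*(-33288 - 2313) = (-12989 + sqrt(82))*(-33288 - 2313) = (-12989 + sqrt(82))*(-35601) = 462421389 - 35601*sqrt(82)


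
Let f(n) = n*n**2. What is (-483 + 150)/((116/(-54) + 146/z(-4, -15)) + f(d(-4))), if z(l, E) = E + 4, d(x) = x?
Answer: 98901/23588 ≈ 4.1929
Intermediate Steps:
z(l, E) = 4 + E
f(n) = n**3
(-483 + 150)/((116/(-54) + 146/z(-4, -15)) + f(d(-4))) = (-483 + 150)/((116/(-54) + 146/(4 - 15)) + (-4)**3) = -333/((116*(-1/54) + 146/(-11)) - 64) = -333/((-58/27 + 146*(-1/11)) - 64) = -333/((-58/27 - 146/11) - 64) = -333/(-4580/297 - 64) = -333/(-23588/297) = -333*(-297/23588) = 98901/23588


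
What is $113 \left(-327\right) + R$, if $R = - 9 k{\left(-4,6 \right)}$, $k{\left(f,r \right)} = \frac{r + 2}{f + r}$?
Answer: $-36987$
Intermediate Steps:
$k{\left(f,r \right)} = \frac{2 + r}{f + r}$
$R = -36$ ($R = - 9 \frac{2 + 6}{-4 + 6} = - 9 \cdot \frac{1}{2} \cdot 8 = \left(-9\right) 4 = -36$)
$113 \left(-327\right) + R = 113 \left(-327\right) - 36 = -36951 - 36 = -36987$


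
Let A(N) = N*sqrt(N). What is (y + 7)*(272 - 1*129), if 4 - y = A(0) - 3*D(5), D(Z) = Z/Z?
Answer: 2002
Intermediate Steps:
D(Z) = 1
A(N) = N**(3/2)
y = 7 (y = 4 - (0**(3/2) - 3*1) = 4 - (0 - 3) = 4 - 1*(-3) = 4 + 3 = 7)
(y + 7)*(272 - 1*129) = (7 + 7)*(272 - 1*129) = 14*(272 - 129) = 14*143 = 2002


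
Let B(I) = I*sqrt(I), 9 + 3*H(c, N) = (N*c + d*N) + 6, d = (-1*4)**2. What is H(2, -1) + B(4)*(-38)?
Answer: -311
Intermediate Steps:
d = 16 (d = (-4)**2 = 16)
H(c, N) = -1 + 16*N/3 + N*c/3 (H(c, N) = -3 + ((N*c + 16*N) + 6)/3 = -3 + ((16*N + N*c) + 6)/3 = -3 + (6 + 16*N + N*c)/3 = -3 + (2 + 16*N/3 + N*c/3) = -1 + 16*N/3 + N*c/3)
B(I) = I**(3/2)
H(2, -1) + B(4)*(-38) = (-1 + (16/3)*(-1) + (1/3)*(-1)*2) + 4**(3/2)*(-38) = (-1 - 16/3 - 2/3) + 8*(-38) = -7 - 304 = -311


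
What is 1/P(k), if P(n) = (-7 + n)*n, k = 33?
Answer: 1/858 ≈ 0.0011655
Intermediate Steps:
P(n) = n*(-7 + n)
1/P(k) = 1/(33*(-7 + 33)) = 1/(33*26) = 1/858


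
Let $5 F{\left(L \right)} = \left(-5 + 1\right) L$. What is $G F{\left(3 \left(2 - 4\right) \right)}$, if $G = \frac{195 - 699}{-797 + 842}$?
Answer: $- \frac{1344}{25} \approx -53.76$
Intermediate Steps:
$F{\left(L \right)} = - \frac{4 L}{5}$ ($F{\left(L \right)} = \frac{\left(-5 + 1\right) L}{5} = \frac{\left(-4\right) L}{5} = - \frac{4 L}{5}$)
$G = - \frac{56}{5}$ ($G = - \frac{504}{45} = \left(-504\right) \frac{1}{45} = - \frac{56}{5} \approx -11.2$)
$G F{\left(3 \left(2 - 4\right) \right)} = - \frac{56 \left(- \frac{4 \cdot 3 \left(2 - 4\right)}{5}\right)}{5} = - \frac{56 \left(- \frac{4 \cdot 3 \left(-2\right)}{5}\right)}{5} = - \frac{56 \left(\left(- \frac{4}{5}\right) \left(-6\right)\right)}{5} = \left(- \frac{56}{5}\right) \frac{24}{5} = - \frac{1344}{25}$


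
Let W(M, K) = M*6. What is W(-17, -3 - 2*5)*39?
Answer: -3978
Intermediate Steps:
W(M, K) = 6*M
W(-17, -3 - 2*5)*39 = (6*(-17))*39 = -102*39 = -3978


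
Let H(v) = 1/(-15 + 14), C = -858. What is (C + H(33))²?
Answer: 737881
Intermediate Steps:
H(v) = -1 (H(v) = 1/(-1) = -1)
(C + H(33))² = (-858 - 1)² = (-859)² = 737881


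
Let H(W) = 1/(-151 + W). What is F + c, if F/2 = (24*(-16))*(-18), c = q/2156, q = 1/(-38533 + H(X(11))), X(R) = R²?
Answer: 17226892311537/1246158298 ≈ 13824.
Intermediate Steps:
q = -30/1155991 (q = 1/(-38533 + 1/(-151 + 11²)) = 1/(-38533 + 1/(-151 + 121)) = 1/(-38533 + 1/(-30)) = 1/(-38533 - 1/30) = 1/(-1155991/30) = -30/1155991 ≈ -2.5952e-5)
c = -15/1246158298 (c = -30/1155991/2156 = -30/1155991*1/2156 = -15/1246158298 ≈ -1.2037e-8)
F = 13824 (F = 2*((24*(-16))*(-18)) = 2*(-384*(-18)) = 2*6912 = 13824)
F + c = 13824 - 15/1246158298 = 17226892311537/1246158298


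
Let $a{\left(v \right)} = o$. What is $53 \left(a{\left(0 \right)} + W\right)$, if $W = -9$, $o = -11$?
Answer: $-1060$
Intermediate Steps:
$a{\left(v \right)} = -11$
$53 \left(a{\left(0 \right)} + W\right) = 53 \left(-11 - 9\right) = 53 \left(-20\right) = -1060$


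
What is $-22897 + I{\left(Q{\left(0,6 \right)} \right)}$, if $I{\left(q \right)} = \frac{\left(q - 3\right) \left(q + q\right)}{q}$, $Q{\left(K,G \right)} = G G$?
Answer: $-22831$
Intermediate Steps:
$Q{\left(K,G \right)} = G^{2}$
$I{\left(q \right)} = -6 + 2 q$ ($I{\left(q \right)} = \frac{\left(-3 + q\right) 2 q}{q} = \frac{2 q \left(-3 + q\right)}{q} = -6 + 2 q$)
$-22897 + I{\left(Q{\left(0,6 \right)} \right)} = -22897 - \left(6 - 2 \cdot 6^{2}\right) = -22897 + \left(-6 + 2 \cdot 36\right) = -22897 + \left(-6 + 72\right) = -22897 + 66 = -22831$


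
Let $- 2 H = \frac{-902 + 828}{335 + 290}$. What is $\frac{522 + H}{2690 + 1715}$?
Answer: $\frac{326287}{2753125} \approx 0.11852$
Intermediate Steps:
$H = \frac{37}{625}$ ($H = - \frac{\left(-902 + 828\right) \frac{1}{335 + 290}}{2} = - \frac{\left(-74\right) \frac{1}{625}}{2} = \left(- \frac{1}{2}\right) \left(- \frac{74}{625}\right) = \frac{37}{625} \approx 0.0592$)
$\frac{522 + H}{2690 + 1715} = \frac{522 + \frac{37}{625}}{2690 + 1715} = \frac{326287}{625 \cdot 4405} = \frac{326287}{625} \cdot \frac{1}{4405} = \frac{326287}{2753125}$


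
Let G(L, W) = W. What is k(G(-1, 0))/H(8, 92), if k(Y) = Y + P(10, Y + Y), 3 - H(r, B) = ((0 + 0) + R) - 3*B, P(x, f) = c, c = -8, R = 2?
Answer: -8/277 ≈ -0.028881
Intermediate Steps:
P(x, f) = -8
H(r, B) = 1 + 3*B (H(r, B) = 3 - (((0 + 0) + 2) - 3*B) = 3 - ((0 + 2) - 3*B) = 3 - (2 - 3*B) = 3 + (-2 + 3*B) = 1 + 3*B)
k(Y) = -8 + Y (k(Y) = Y - 8 = -8 + Y)
k(G(-1, 0))/H(8, 92) = (-8 + 0)/(1 + 3*92) = -8/(1 + 276) = -8/277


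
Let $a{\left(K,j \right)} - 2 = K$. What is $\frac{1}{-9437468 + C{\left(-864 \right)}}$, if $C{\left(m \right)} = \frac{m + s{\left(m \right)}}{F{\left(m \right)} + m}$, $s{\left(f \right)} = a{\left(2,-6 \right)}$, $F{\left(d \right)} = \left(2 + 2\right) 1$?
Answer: $- \frac{1}{9437467} \approx -1.0596 \cdot 10^{-7}$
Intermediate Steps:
$a{\left(K,j \right)} = 2 + K$
$F{\left(d \right)} = 4$ ($F{\left(d \right)} = 4 \cdot 1 = 4$)
$s{\left(f \right)} = 4$ ($s{\left(f \right)} = 2 + 2 = 4$)
$C{\left(m \right)} = 1$ ($C{\left(m \right)} = \frac{m + 4}{4 + m} = \frac{4 + m}{4 + m} = 1$)
$\frac{1}{-9437468 + C{\left(-864 \right)}} = \frac{1}{-9437468 + 1} = \frac{1}{-9437467} = - \frac{1}{9437467}$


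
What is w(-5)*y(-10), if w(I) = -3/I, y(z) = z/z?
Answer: ⅗ ≈ 0.60000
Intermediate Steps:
y(z) = 1
w(-5)*y(-10) = -3/(-5)*1 = -3*(-⅕)*1 = (⅗)*1 = ⅗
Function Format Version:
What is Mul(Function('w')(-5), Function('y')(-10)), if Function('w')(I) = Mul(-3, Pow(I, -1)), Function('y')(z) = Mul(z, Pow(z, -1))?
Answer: Rational(3, 5) ≈ 0.60000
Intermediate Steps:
Function('y')(z) = 1
Mul(Function('w')(-5), Function('y')(-10)) = Mul(Mul(-3, Pow(-5, -1)), 1) = Mul(Mul(-3, Rational(-1, 5)), 1) = Mul(Rational(3, 5), 1) = Rational(3, 5)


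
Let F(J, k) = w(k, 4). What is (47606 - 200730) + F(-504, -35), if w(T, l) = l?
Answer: -153120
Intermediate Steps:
F(J, k) = 4
(47606 - 200730) + F(-504, -35) = (47606 - 200730) + 4 = -153124 + 4 = -153120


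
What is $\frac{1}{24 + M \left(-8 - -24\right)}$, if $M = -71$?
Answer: $- \frac{1}{1112} \approx -0.00089928$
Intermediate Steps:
$\frac{1}{24 + M \left(-8 - -24\right)} = \frac{1}{24 - 71 \left(-8 - -24\right)} = \frac{1}{24 - 71 \left(-8 + 24\right)} = \frac{1}{24 - 1136} = \frac{1}{-1112} = - \frac{1}{1112}$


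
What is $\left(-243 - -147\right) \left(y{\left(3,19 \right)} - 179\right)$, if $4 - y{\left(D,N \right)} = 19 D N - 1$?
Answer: $120672$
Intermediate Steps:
$y{\left(D,N \right)} = 5 - 19 D N$ ($y{\left(D,N \right)} = 4 - \left(19 D N - 1\right) = 4 - \left(-1 + 19 D N\right) = 5 - 19 D N$)
$\left(-243 - -147\right) \left(y{\left(3,19 \right)} - 179\right) = \left(-243 - -147\right) \left(\left(5 - 57 \cdot 19\right) - 179\right) = \left(-243 + 147\right) \left(\left(5 - 1083\right) - 179\right) = - 96 \left(-1078 - 179\right) = \left(-96\right) \left(-1257\right) = 120672$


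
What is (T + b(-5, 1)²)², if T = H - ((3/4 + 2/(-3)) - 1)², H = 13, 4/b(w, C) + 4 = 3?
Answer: 16443025/20736 ≈ 792.97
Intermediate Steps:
b(w, C) = -4 (b(w, C) = 4/(-4 + 3) = 4/(-1) = 4*(-1) = -4)
T = 1751/144 (T = 13 - ((3/4 + 2/(-3)) - 1)² = 13 - ((3*(¼) + 2*(-⅓)) - 1)² = 13 - ((¾ - ⅔) - 1)² = 13 - (1/12 - 1)² = 13 - (-11/12)² = 13 - 1*121/144 = 13 - 121/144 = 1751/144 ≈ 12.160)
(T + b(-5, 1)²)² = (1751/144 + (-4)²)² = (1751/144 + 16)² = (4055/144)² = 16443025/20736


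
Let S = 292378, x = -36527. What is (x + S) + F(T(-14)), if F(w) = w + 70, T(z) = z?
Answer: 255907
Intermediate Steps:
F(w) = 70 + w
(x + S) + F(T(-14)) = (-36527 + 292378) + (70 - 14) = 255851 + 56 = 255907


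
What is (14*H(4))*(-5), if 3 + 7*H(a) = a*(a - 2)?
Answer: -50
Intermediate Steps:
H(a) = -3/7 + a*(-2 + a)/7 (H(a) = -3/7 + (a*(a - 2))/7 = -3/7 + (a*(-2 + a))/7 = -3/7 + a*(-2 + a)/7)
(14*H(4))*(-5) = (14*(-3/7 - 2/7*4 + (⅐)*4²))*(-5) = (14*(-3/7 - 8/7 + (⅐)*16))*(-5) = (14*(-3/7 - 8/7 + 16/7))*(-5) = (14*(5/7))*(-5) = 10*(-5) = -50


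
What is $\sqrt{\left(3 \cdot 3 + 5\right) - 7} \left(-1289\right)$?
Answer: $- 1289 \sqrt{7} \approx -3410.4$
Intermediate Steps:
$\sqrt{\left(3 \cdot 3 + 5\right) - 7} \left(-1289\right) = \sqrt{\left(9 + 5\right) - 7} \left(-1289\right) = \sqrt{14 - 7} \left(-1289\right) = \sqrt{7} \left(-1289\right) = - 1289 \sqrt{7}$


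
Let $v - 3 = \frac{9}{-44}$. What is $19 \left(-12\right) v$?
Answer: $- \frac{7011}{11} \approx -637.36$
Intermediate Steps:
$v = \frac{123}{44}$ ($v = 3 + \frac{9}{-44} = 3 + 9 \left(- \frac{1}{44}\right) = 3 - \frac{9}{44} = \frac{123}{44} \approx 2.7955$)
$19 \left(-12\right) v = 19 \left(-12\right) \frac{123}{44} = \left(-228\right) \frac{123}{44} = - \frac{7011}{11}$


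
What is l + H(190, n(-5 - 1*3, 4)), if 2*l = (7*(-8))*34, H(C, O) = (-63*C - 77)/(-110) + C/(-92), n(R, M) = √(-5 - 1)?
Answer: -1068352/1265 ≈ -844.55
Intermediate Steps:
n(R, M) = I*√6 (n(R, M) = √(-6) = I*√6)
H(C, O) = 7/10 + 2843*C/5060 (H(C, O) = (-77 - 63*C)*(-1/110) + C*(-1/92) = (7/10 + 63*C/110) - C/92 = 7/10 + 2843*C/5060)
l = -952 (l = ((7*(-8))*34)/2 = (-56*34)/2 = (½)*(-1904) = -952)
l + H(190, n(-5 - 1*3, 4)) = -952 + (7/10 + (2843/5060)*190) = -952 + (7/10 + 54017/506) = -952 + 135928/1265 = -1068352/1265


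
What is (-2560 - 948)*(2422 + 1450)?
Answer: -13582976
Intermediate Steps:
(-2560 - 948)*(2422 + 1450) = -3508*3872 = -13582976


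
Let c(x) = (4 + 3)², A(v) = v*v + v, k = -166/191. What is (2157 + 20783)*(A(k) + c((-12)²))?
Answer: 40911631860/36481 ≈ 1.1215e+6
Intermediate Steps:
k = -166/191 (k = -166*1/191 = -166/191 ≈ -0.86911)
A(v) = v + v² (A(v) = v² + v = v + v²)
c(x) = 49 (c(x) = 7² = 49)
(2157 + 20783)*(A(k) + c((-12)²)) = (2157 + 20783)*(-166*(1 - 166/191)/191 + 49) = 22940*(-166/191*25/191 + 49) = 22940*(-4150/36481 + 49) = 22940*(1783419/36481) = 40911631860/36481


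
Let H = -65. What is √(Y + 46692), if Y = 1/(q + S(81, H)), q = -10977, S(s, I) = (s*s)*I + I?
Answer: 17*√30925351610209/437507 ≈ 216.08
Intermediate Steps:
S(s, I) = I + I*s² (S(s, I) = s²*I + I = I*s² + I = I + I*s²)
Y = -1/437507 (Y = 1/(-10977 - 65*(1 + 81²)) = 1/(-10977 - 65*(1 + 6561)) = 1/(-10977 - 65*6562) = 1/(-10977 - 426530) = 1/(-437507) = -1/437507 ≈ -2.2857e-6)
√(Y + 46692) = √(-1/437507 + 46692) = √(20428076843/437507) = 17*√30925351610209/437507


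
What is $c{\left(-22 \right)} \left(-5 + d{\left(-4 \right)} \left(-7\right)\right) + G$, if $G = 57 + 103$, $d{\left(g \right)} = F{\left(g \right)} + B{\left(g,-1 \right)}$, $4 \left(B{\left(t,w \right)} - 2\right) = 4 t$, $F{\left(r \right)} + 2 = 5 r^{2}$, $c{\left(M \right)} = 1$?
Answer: $-377$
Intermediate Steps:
$F{\left(r \right)} = -2 + 5 r^{2}$
$B{\left(t,w \right)} = 2 + t$ ($B{\left(t,w \right)} = 2 + \frac{4 t}{4} = 2 + t$)
$d{\left(g \right)} = g + 5 g^{2}$ ($d{\left(g \right)} = \left(-2 + 5 g^{2}\right) + \left(2 + g\right) = g + 5 g^{2}$)
$G = 160$
$c{\left(-22 \right)} \left(-5 + d{\left(-4 \right)} \left(-7\right)\right) + G = 1 \left(-5 + - 4 \left(1 + 5 \left(-4\right)\right) \left(-7\right)\right) + 160 = 1 \left(-5 + - 4 \left(1 - 20\right) \left(-7\right)\right) + 160 = 1 \left(-5 + \left(-4\right) \left(-19\right) \left(-7\right)\right) + 160 = 1 \left(-5 + 76 \left(-7\right)\right) + 160 = 1 \left(-5 - 532\right) + 160 = 1 \left(-537\right) + 160 = -537 + 160 = -377$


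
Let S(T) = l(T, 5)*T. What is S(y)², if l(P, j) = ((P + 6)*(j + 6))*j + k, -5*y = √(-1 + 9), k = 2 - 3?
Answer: 873672/25 - 115808*√2/25 ≈ 28396.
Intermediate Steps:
k = -1
y = -2*√2/5 (y = -√(-1 + 9)/5 = -2*√2/5 ≈ -0.56569)
l(P, j) = -1 + j*(6 + P)*(6 + j) (l(P, j) = ((P + 6)*(j + 6))*j - 1 = ((6 + P)*(6 + j))*j - 1 = j*(6 + P)*(6 + j) - 1 = -1 + j*(6 + P)*(6 + j))
S(T) = T*(329 + 55*T) (S(T) = (-1 + 6*5² + 36*5 + T*5² + 6*T*5)*T = (-1 + 6*25 + 180 + T*25 + 30*T)*T = (-1 + 150 + 180 + 25*T + 30*T)*T = (329 + 55*T)*T = T*(329 + 55*T))
S(y)² = ((-2*√2/5)*(329 + 55*(-2*√2/5)))² = ((-2*√2/5)*(329 - 22*√2))² = (-2*√2*(329 - 22*√2)/5)² = 8*(329 - 22*√2)²/25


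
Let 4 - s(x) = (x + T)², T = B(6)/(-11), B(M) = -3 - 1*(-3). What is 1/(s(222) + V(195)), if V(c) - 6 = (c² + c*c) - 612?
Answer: 1/26164 ≈ 3.8220e-5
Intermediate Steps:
B(M) = 0 (B(M) = -3 + 3 = 0)
V(c) = -606 + 2*c² (V(c) = 6 + ((c² + c*c) - 612) = 6 + ((c² + c²) - 612) = 6 + (2*c² - 612) = 6 + (-612 + 2*c²) = -606 + 2*c²)
T = 0 (T = 0/(-11) = 0*(-1/11) = 0)
s(x) = 4 - x² (s(x) = 4 - (x + 0)² = 4 - x²)
1/(s(222) + V(195)) = 1/((4 - 1*222²) + (-606 + 2*195²)) = 1/((4 - 1*49284) + (-606 + 2*38025)) = 1/((4 - 49284) + (-606 + 76050)) = 1/(-49280 + 75444) = 1/26164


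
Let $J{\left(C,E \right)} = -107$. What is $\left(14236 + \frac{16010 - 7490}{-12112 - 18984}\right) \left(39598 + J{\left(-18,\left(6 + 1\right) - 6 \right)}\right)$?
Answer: $\frac{95008936439}{169} \approx 5.6218 \cdot 10^{8}$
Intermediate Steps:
$\left(14236 + \frac{16010 - 7490}{-12112 - 18984}\right) \left(39598 + J{\left(-18,\left(6 + 1\right) - 6 \right)}\right) = \left(14236 + \frac{16010 - 7490}{-12112 - 18984}\right) \left(39598 - 107\right) = \left(14236 + \frac{8520}{-31096}\right) 39491 = \left(14236 + 8520 \left(- \frac{1}{31096}\right)\right) 39491 = \left(14236 - \frac{1065}{3887}\right) 39491 = \frac{55334267}{3887} \cdot 39491 = \frac{95008936439}{169}$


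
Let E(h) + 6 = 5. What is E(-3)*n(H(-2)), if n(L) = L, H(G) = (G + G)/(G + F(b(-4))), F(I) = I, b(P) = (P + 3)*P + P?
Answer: -2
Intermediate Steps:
b(P) = P + P*(3 + P) (b(P) = (3 + P)*P + P = P*(3 + P) + P = P + P*(3 + P))
E(h) = -1 (E(h) = -6 + 5 = -1)
H(G) = 2 (H(G) = (G + G)/(G - 4*(4 - 4)) = (2*G)/(G - 4*0) = (2*G)/(G + 0) = (2*G)/G = 2)
E(-3)*n(H(-2)) = -1*2 = -2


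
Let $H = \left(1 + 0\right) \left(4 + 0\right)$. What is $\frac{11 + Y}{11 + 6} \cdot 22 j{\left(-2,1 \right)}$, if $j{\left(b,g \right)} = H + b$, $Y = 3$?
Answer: $\frac{616}{17} \approx 36.235$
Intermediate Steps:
$H = 4$ ($H = 1 \cdot 4 = 4$)
$j{\left(b,g \right)} = 4 + b$
$\frac{11 + Y}{11 + 6} \cdot 22 j{\left(-2,1 \right)} = \frac{11 + 3}{11 + 6} \cdot 22 \left(4 - 2\right) = \frac{14}{17} \cdot 22 \cdot 2 = \frac{308}{17} \cdot 2 = \frac{616}{17}$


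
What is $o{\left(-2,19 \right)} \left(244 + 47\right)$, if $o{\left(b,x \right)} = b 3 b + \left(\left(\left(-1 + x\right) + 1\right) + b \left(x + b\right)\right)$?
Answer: $-873$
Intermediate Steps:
$o{\left(b,x \right)} = x + 3 b^{2} + b \left(b + x\right)$ ($o{\left(b,x \right)} = 3 b^{2} + \left(x + b \left(b + x\right)\right) = x + 3 b^{2} + b \left(b + x\right)$)
$o{\left(-2,19 \right)} \left(244 + 47\right) = \left(19 + 4 \left(-2\right)^{2} - 38\right) \left(244 + 47\right) = \left(19 + 4 \cdot 4 - 38\right) 291 = \left(19 + 16 - 38\right) 291 = \left(-3\right) 291 = -873$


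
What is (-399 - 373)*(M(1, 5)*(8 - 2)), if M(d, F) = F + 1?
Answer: -27792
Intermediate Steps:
M(d, F) = 1 + F
(-399 - 373)*(M(1, 5)*(8 - 2)) = (-399 - 373)*((1 + 5)*(8 - 2)) = -4632*6 = -772*36 = -27792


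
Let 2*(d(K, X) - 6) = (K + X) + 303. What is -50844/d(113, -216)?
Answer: -25422/53 ≈ -479.66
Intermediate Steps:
d(K, X) = 315/2 + K/2 + X/2 (d(K, X) = 6 + ((K + X) + 303)/2 = 6 + (303 + K + X)/2 = 6 + (303/2 + K/2 + X/2) = 315/2 + K/2 + X/2)
-50844/d(113, -216) = -50844/(315/2 + (1/2)*113 + (1/2)*(-216)) = -50844/(315/2 + 113/2 - 108) = -50844/106 = -50844*1/106 = -25422/53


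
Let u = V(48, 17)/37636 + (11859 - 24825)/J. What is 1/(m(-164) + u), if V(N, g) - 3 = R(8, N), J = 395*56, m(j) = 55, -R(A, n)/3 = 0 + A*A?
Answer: 26015885/1415493392 ≈ 0.018379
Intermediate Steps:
R(A, n) = -3*A**2 (R(A, n) = -3*(0 + A*A) = -3*(0 + A**2) = -3*A**2)
J = 22120
V(N, g) = -189 (V(N, g) = 3 - 3*8**2 = 3 - 3*64 = 3 - 192 = -189)
u = -15380283/26015885 (u = -189/37636 + (11859 - 24825)/22120 = -189*1/37636 - 12966*1/22120 = -189/37636 - 6483/11060 = -15380283/26015885 ≈ -0.59119)
1/(m(-164) + u) = 1/(55 - 15380283/26015885) = 1/(1415493392/26015885) = 26015885/1415493392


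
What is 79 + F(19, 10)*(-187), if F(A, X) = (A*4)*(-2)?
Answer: 28503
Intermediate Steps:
F(A, X) = -8*A (F(A, X) = (4*A)*(-2) = -8*A)
79 + F(19, 10)*(-187) = 79 - 8*19*(-187) = 79 - 152*(-187) = 79 + 28424 = 28503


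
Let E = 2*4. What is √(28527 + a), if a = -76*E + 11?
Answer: 7*√570 ≈ 167.12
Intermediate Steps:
E = 8
a = -597 (a = -76*8 + 11 = -608 + 11 = -597)
√(28527 + a) = √(28527 - 597) = √27930 = 7*√570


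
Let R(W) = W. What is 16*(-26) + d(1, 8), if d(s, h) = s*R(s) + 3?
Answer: -412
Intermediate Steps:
d(s, h) = 3 + s² (d(s, h) = s*s + 3 = s² + 3 = 3 + s²)
16*(-26) + d(1, 8) = 16*(-26) + (3 + 1²) = -416 + (3 + 1) = -416 + 4 = -412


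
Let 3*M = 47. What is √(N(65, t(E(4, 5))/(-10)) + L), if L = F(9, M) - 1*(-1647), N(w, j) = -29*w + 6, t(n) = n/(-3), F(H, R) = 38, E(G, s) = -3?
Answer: I*√194 ≈ 13.928*I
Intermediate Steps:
M = 47/3 (M = (⅓)*47 = 47/3 ≈ 15.667)
t(n) = -n/3 (t(n) = n*(-⅓) = -n/3)
N(w, j) = 6 - 29*w
L = 1685 (L = 38 - 1*(-1647) = 38 + 1647 = 1685)
√(N(65, t(E(4, 5))/(-10)) + L) = √((6 - 29*65) + 1685) = √((6 - 1885) + 1685) = √(-1879 + 1685) = √(-194) = I*√194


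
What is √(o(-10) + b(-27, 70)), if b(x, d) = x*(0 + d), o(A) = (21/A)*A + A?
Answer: I*√1879 ≈ 43.347*I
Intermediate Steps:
o(A) = 21 + A
b(x, d) = d*x (b(x, d) = x*d = d*x)
√(o(-10) + b(-27, 70)) = √((21 - 10) + 70*(-27)) = √(11 - 1890) = √(-1879) = I*√1879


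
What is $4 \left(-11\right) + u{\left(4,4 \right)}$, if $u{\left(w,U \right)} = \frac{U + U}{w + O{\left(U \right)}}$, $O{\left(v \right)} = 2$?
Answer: $- \frac{128}{3} \approx -42.667$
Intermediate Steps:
$u{\left(w,U \right)} = \frac{2 U}{2 + w}$ ($u{\left(w,U \right)} = \frac{U + U}{w + 2} = \frac{2 U}{2 + w}$)
$4 \left(-11\right) + u{\left(4,4 \right)} = 4 \left(-11\right) + 2 \cdot 4 \frac{1}{2 + 4} = -44 + 2 \cdot 4 \cdot \frac{1}{6} = -44 + \frac{4}{3} = - \frac{128}{3}$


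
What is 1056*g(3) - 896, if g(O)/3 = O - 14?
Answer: -35744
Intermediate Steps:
g(O) = -42 + 3*O (g(O) = 3*(O - 14) = 3*(-14 + O) = -42 + 3*O)
1056*g(3) - 896 = 1056*(-42 + 3*3) - 896 = 1056*(-42 + 9) - 896 = 1056*(-33) - 896 = -34848 - 896 = -35744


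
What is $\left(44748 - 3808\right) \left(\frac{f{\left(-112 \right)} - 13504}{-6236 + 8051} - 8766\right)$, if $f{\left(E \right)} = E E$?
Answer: $- \frac{43427105000}{121} \approx -3.589 \cdot 10^{8}$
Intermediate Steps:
$f{\left(E \right)} = E^{2}$
$\left(44748 - 3808\right) \left(\frac{f{\left(-112 \right)} - 13504}{-6236 + 8051} - 8766\right) = \left(44748 - 3808\right) \left(\frac{\left(-112\right)^{2} - 13504}{-6236 + 8051} - 8766\right) = 40940 \left(\frac{12544 - 13504}{1815} - 8766\right) = 40940 \left(\left(-960\right) \frac{1}{1815} - 8766\right) = 40940 \left(- \frac{64}{121} - 8766\right) = 40940 \left(- \frac{1060750}{121}\right) = - \frac{43427105000}{121}$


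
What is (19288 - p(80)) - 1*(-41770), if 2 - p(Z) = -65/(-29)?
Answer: 1770689/29 ≈ 61058.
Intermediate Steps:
p(Z) = -7/29 (p(Z) = 2 - (-65)/(-29) = 2 - (-65)*(-1)/29 = 2 - 1*65/29 = 2 - 65/29 = -7/29)
(19288 - p(80)) - 1*(-41770) = (19288 - 1*(-7/29)) - 1*(-41770) = (19288 + 7/29) + 41770 = 559359/29 + 41770 = 1770689/29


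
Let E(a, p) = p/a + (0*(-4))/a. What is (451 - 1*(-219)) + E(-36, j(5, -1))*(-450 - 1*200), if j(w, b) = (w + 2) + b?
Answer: 2335/3 ≈ 778.33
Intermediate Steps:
j(w, b) = 2 + b + w (j(w, b) = (2 + w) + b = 2 + b + w)
E(a, p) = p/a (E(a, p) = p/a + 0/a = p/a + 0 = p/a)
(451 - 1*(-219)) + E(-36, j(5, -1))*(-450 - 1*200) = (451 - 1*(-219)) + ((2 - 1 + 5)/(-36))*(-450 - 1*200) = (451 + 219) + (6*(-1/36))*(-450 - 200) = 670 - 1/6*(-650) = 670 + 325/3 = 2335/3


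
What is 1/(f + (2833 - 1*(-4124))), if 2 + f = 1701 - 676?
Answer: 1/7980 ≈ 0.00012531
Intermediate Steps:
f = 1023 (f = -2 + (1701 - 676) = -2 + 1025 = 1023)
1/(f + (2833 - 1*(-4124))) = 1/(1023 + (2833 - 1*(-4124))) = 1/(1023 + (2833 + 4124)) = 1/(1023 + 6957) = 1/7980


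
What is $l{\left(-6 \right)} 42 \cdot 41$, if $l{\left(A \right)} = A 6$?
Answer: $-61992$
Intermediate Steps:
$l{\left(A \right)} = 6 A$
$l{\left(-6 \right)} 42 \cdot 41 = 6 \left(-6\right) 42 \cdot 41 = \left(-36\right) 42 \cdot 41 = \left(-1512\right) 41 = -61992$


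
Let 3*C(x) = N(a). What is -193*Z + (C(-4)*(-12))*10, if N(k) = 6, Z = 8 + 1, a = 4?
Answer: -1977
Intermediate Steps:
Z = 9
C(x) = 2 (C(x) = (1/3)*6 = 2)
-193*Z + (C(-4)*(-12))*10 = -193*9 + (2*(-12))*10 = -1737 - 24*10 = -1737 - 240 = -1977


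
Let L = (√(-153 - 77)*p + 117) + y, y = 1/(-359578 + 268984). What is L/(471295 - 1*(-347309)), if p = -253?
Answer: 10599497/74160610776 - 253*I*√230/818604 ≈ 0.00014293 - 0.0046872*I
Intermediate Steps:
y = -1/90594 (y = 1/(-90594) = -1/90594 ≈ -1.1038e-5)
L = 10599497/90594 - 253*I*√230 (L = (√(-153 - 77)*(-253) + 117) - 1/90594 = (√(-230)*(-253) + 117) - 1/90594 = ((I*√230)*(-253) + 117) - 1/90594 = (-253*I*√230 + 117) - 1/90594 = (117 - 253*I*√230) - 1/90594 = 10599497/90594 - 253*I*√230 ≈ 117.0 - 3836.9*I)
L/(471295 - 1*(-347309)) = (10599497/90594 - 253*I*√230)/(471295 - 1*(-347309)) = (10599497/90594 - 253*I*√230)/(471295 + 347309) = (10599497/90594 - 253*I*√230)/818604 = (10599497/90594 - 253*I*√230)*(1/818604) = 10599497/74160610776 - 253*I*√230/818604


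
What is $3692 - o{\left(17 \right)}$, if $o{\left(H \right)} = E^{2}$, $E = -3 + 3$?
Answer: $3692$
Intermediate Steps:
$E = 0$
$o{\left(H \right)} = 0$ ($o{\left(H \right)} = 0^{2} = 0$)
$3692 - o{\left(17 \right)} = 3692 - 0 = 3692 + 0 = 3692$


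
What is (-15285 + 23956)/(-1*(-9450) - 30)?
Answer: 8671/9420 ≈ 0.92049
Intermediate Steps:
(-15285 + 23956)/(-1*(-9450) - 30) = 8671/(9450 - 30) = 8671/9420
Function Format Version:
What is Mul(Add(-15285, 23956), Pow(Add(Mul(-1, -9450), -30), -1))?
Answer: Rational(8671, 9420) ≈ 0.92049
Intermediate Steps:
Mul(Add(-15285, 23956), Pow(Add(Mul(-1, -9450), -30), -1)) = Mul(8671, Pow(Add(9450, -30), -1)) = Mul(8671, Pow(9420, -1)) = Mul(8671, Rational(1, 9420)) = Rational(8671, 9420)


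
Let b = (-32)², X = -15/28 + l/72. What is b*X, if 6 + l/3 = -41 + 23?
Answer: -11008/7 ≈ -1572.6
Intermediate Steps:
l = -72 (l = -18 + 3*(-41 + 23) = -18 + 3*(-18) = -18 - 54 = -72)
X = -43/28 (X = -15/28 - 72/72 = -15*1/28 - 72*1/72 = -15/28 - 1 = -43/28 ≈ -1.5357)
b = 1024
b*X = 1024*(-43/28) = -11008/7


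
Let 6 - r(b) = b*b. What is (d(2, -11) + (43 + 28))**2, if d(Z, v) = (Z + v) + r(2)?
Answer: 4096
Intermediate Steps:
r(b) = 6 - b**2 (r(b) = 6 - b*b = 6 - b**2)
d(Z, v) = 2 + Z + v (d(Z, v) = (Z + v) + (6 - 1*2**2) = (Z + v) + (6 - 1*4) = (Z + v) + (6 - 4) = (Z + v) + 2 = 2 + Z + v)
(d(2, -11) + (43 + 28))**2 = ((2 + 2 - 11) + (43 + 28))**2 = (-7 + 71)**2 = 64**2 = 4096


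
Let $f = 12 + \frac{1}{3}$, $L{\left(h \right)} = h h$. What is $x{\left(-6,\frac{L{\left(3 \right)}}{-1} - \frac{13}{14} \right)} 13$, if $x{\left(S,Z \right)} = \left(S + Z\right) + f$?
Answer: $- \frac{1963}{42} \approx -46.738$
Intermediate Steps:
$L{\left(h \right)} = h^{2}$
$f = \frac{37}{3}$ ($f = 12 + \frac{1}{3} = \frac{37}{3} \approx 12.333$)
$x{\left(S,Z \right)} = \frac{37}{3} + S + Z$ ($x{\left(S,Z \right)} = \left(S + Z\right) + \frac{37}{3} = \frac{37}{3} + S + Z$)
$x{\left(-6,\frac{L{\left(3 \right)}}{-1} - \frac{13}{14} \right)} 13 = \left(\frac{37}{3} - 6 + \left(\frac{3^{2}}{-1} - \frac{13}{14}\right)\right) 13 = \left(\frac{37}{3} - 6 + \left(9 \left(-1\right) - \frac{13}{14}\right)\right) 13 = \left(\frac{37}{3} - 6 - \frac{139}{14}\right) 13 = \left(- \frac{151}{42}\right) 13 = - \frac{1963}{42}$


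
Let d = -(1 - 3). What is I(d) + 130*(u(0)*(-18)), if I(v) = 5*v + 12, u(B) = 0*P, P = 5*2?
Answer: 22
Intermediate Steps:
P = 10
d = 2 (d = -1*(-2) = 2)
u(B) = 0 (u(B) = 0*10 = 0)
I(v) = 12 + 5*v
I(d) + 130*(u(0)*(-18)) = (12 + 5*2) + 130*(0*(-18)) = (12 + 10) + 130*0 = 22 + 0 = 22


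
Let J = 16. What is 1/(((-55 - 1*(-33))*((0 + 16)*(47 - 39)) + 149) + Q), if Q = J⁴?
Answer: 1/62869 ≈ 1.5906e-5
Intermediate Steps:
Q = 65536 (Q = 16⁴ = 65536)
1/(((-55 - 1*(-33))*((0 + 16)*(47 - 39)) + 149) + Q) = 1/(((-55 - 1*(-33))*((0 + 16)*(47 - 39)) + 149) + 65536) = 1/(((-55 + 33)*(16*8) + 149) + 65536) = 1/((-22*128 + 149) + 65536) = 1/((-2816 + 149) + 65536) = 1/(-2667 + 65536) = 1/62869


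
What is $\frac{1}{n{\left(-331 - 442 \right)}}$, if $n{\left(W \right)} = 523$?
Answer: $\frac{1}{523} \approx 0.001912$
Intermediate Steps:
$\frac{1}{n{\left(-331 - 442 \right)}} = \frac{1}{523}$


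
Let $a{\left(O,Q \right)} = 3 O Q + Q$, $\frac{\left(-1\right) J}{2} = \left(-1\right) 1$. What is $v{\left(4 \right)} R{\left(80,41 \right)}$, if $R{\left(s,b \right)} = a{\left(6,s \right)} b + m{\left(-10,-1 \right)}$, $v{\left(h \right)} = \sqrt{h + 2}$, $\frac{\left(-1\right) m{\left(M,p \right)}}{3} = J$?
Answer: $62314 \sqrt{6} \approx 1.5264 \cdot 10^{5}$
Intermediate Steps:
$J = 2$ ($J = - 2 \left(\left(-1\right) 1\right) = \left(-2\right) \left(-1\right) = 2$)
$m{\left(M,p \right)} = -6$ ($m{\left(M,p \right)} = \left(-3\right) 2 = -6$)
$a{\left(O,Q \right)} = Q + 3 O Q$ ($a{\left(O,Q \right)} = 3 O Q + Q = Q + 3 O Q$)
$v{\left(h \right)} = \sqrt{2 + h}$
$R{\left(s,b \right)} = -6 + 19 b s$ ($R{\left(s,b \right)} = s \left(1 + 3 \cdot 6\right) b - 6 = s \left(1 + 18\right) b - 6 = s 19 b - 6 = 19 s b - 6 = 19 b s - 6 = -6 + 19 b s$)
$v{\left(4 \right)} R{\left(80,41 \right)} = \sqrt{2 + 4} \left(-6 + 19 \cdot 41 \cdot 80\right) = \sqrt{6} \left(-6 + 62320\right) = \sqrt{6} \cdot 62314 = 62314 \sqrt{6}$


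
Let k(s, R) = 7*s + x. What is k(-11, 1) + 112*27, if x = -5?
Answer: 2942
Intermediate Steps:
k(s, R) = -5 + 7*s (k(s, R) = 7*s - 5 = -5 + 7*s)
k(-11, 1) + 112*27 = (-5 + 7*(-11)) + 112*27 = (-5 - 77) + 3024 = -82 + 3024 = 2942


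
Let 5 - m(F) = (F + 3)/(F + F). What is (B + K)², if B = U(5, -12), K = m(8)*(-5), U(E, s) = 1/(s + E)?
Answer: 5909761/12544 ≈ 471.12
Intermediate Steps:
m(F) = 5 - (3 + F)/(2*F) (m(F) = 5 - (F + 3)/(F + F) = 5 - (3 + F)/(2*F))
U(E, s) = 1/(E + s)
K = -345/16 (K = ((3/2)*(-1 + 3*8)/8)*(-5) = ((3/2)*(⅛)*(-1 + 24))*(-5) = ((3/2)*(⅛)*23)*(-5) = (69/16)*(-5) = -345/16 ≈ -21.563)
B = -⅐ (B = 1/(5 - 12) = 1/(-7) = -⅐ ≈ -0.14286)
(B + K)² = (-⅐ - 345/16)² = (-2431/112)² = 5909761/12544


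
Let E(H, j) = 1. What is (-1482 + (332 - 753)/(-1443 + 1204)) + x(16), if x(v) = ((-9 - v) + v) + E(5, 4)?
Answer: -355689/239 ≈ -1488.2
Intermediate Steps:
x(v) = -8 (x(v) = ((-9 - v) + v) + 1 = -9 + 1 = -8)
(-1482 + (332 - 753)/(-1443 + 1204)) + x(16) = (-1482 + (332 - 753)/(-1443 + 1204)) - 8 = (-1482 - 421/(-239)) - 8 = (-1482 - 421*(-1/239)) - 8 = (-1482 + 421/239) - 8 = -353777/239 - 8 = -355689/239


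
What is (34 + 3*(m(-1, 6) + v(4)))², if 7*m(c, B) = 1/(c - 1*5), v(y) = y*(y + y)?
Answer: 3308761/196 ≈ 16881.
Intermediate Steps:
v(y) = 2*y² (v(y) = y*(2*y) = 2*y²)
m(c, B) = 1/(7*(-5 + c)) (m(c, B) = 1/(7*(c - 1*5)) = 1/(7*(c - 5)) = 1/(7*(-5 + c)))
(34 + 3*(m(-1, 6) + v(4)))² = (34 + 3*(1/(7*(-5 - 1)) + 2*4²))² = (34 + 3*((⅐)/(-6) + 2*16))² = (34 + 3*((⅐)*(-⅙) + 32))² = (34 + 3*(-1/42 + 32))² = (34 + 3*(1343/42))² = (34 + 1343/14)² = (1819/14)² = 3308761/196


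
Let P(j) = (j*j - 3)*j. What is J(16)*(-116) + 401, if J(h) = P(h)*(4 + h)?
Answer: -9390959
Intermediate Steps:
P(j) = j*(-3 + j²) (P(j) = (j² - 3)*j = (-3 + j²)*j = j*(-3 + j²))
J(h) = h*(-3 + h²)*(4 + h) (J(h) = (h*(-3 + h²))*(4 + h) = h*(-3 + h²)*(4 + h))
J(16)*(-116) + 401 = (16*(-3 + 16²)*(4 + 16))*(-116) + 401 = (16*(-3 + 256)*20)*(-116) + 401 = (16*253*20)*(-116) + 401 = 80960*(-116) + 401 = -9391360 + 401 = -9390959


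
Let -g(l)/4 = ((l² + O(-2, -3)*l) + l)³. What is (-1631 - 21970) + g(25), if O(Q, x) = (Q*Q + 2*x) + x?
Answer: -578836101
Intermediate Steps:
O(Q, x) = Q² + 3*x (O(Q, x) = (Q² + 2*x) + x = Q² + 3*x)
g(l) = -4*(l² - 4*l)³ (g(l) = -4*((l² + ((-2)² + 3*(-3))*l) + l)³ = -4*((l² + (4 - 9)*l) + l)³ = -4*((l² - 5*l) + l)³ = -4*(l² - 4*l)³)
(-1631 - 21970) + g(25) = (-1631 - 21970) - 4*25³*(-4 + 25)³ = -23601 - 4*15625*21³ = -23601 - 4*15625*9261 = -23601 - 578812500 = -578836101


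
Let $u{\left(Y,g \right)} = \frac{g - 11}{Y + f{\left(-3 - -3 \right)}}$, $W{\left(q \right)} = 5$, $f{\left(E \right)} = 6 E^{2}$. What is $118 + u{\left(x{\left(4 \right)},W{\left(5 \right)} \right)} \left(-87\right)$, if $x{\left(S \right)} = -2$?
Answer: $-143$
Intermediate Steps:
$u{\left(Y,g \right)} = \frac{-11 + g}{Y}$ ($u{\left(Y,g \right)} = \frac{g - 11}{Y + 6 \left(-3 - -3\right)^{2}} = \frac{-11 + g}{Y + 6 \left(-3 + 3\right)^{2}} = \frac{-11 + g}{Y + 6 \cdot 0^{2}} = \frac{-11 + g}{Y + 6 \cdot 0} = \frac{-11 + g}{Y + 0} = \frac{-11 + g}{Y}$)
$118 + u{\left(x{\left(4 \right)},W{\left(5 \right)} \right)} \left(-87\right) = 118 + \frac{-11 + 5}{-2} \left(-87\right) = 118 + \left(- \frac{1}{2}\right) \left(-6\right) \left(-87\right) = 118 + 3 \left(-87\right) = 118 - 261 = -143$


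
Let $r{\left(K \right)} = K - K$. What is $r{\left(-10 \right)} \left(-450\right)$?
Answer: $0$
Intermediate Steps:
$r{\left(K \right)} = 0$
$r{\left(-10 \right)} \left(-450\right) = 0 \left(-450\right) = 0$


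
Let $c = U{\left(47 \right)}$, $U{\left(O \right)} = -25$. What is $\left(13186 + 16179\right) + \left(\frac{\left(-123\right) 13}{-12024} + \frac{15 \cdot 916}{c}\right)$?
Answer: $\frac{577463281}{20040} \approx 28816.0$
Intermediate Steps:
$c = -25$
$\left(13186 + 16179\right) + \left(\frac{\left(-123\right) 13}{-12024} + \frac{15 \cdot 916}{c}\right) = \left(13186 + 16179\right) + \left(\frac{\left(-123\right) 13}{-12024} + \frac{15 \cdot 916}{-25}\right) = 29365 + \left(\left(-1599\right) \left(- \frac{1}{12024}\right) + 13740 \left(- \frac{1}{25}\right)\right) = 29365 + \left(\frac{533}{4008} - \frac{2748}{5}\right) = 29365 - \frac{11011319}{20040} = \frac{577463281}{20040}$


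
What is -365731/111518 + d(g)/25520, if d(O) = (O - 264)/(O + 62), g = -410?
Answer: -73817436787/22508793120 ≈ -3.2795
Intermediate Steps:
d(O) = (-264 + O)/(62 + O)
-365731/111518 + d(g)/25520 = -365731/111518 + ((-264 - 410)/(62 - 410))/25520 = -365731*1/111518 + (-674/(-348))*(1/25520) = -365731/111518 - 1/348*(-674)*(1/25520) = -365731/111518 + (337/174)*(1/25520) = -365731/111518 + 337/4440480 = -73817436787/22508793120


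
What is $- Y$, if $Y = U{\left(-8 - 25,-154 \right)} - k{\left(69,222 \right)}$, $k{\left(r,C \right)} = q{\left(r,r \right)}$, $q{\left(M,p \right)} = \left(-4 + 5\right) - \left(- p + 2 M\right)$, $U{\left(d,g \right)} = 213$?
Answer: $-281$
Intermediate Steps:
$q{\left(M,p \right)} = 1 + p - 2 M$ ($q{\left(M,p \right)} = 1 - \left(- p + 2 M\right) = 1 + p - 2 M$)
$k{\left(r,C \right)} = 1 - r$ ($k{\left(r,C \right)} = 1 + r - 2 r = 1 - r$)
$Y = 281$ ($Y = 213 - \left(1 - 69\right) = 213 - -68 = 213 + 68 = 281$)
$- Y = \left(-1\right) 281 = -281$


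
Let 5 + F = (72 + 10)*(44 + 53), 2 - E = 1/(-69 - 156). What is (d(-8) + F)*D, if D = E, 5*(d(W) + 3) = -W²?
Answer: 5963122/375 ≈ 15902.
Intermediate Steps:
E = 451/225 (E = 2 - 1/(-69 - 156) = 2 - 1/(-225) = 2 - 1*(-1/225) = 2 + 1/225 = 451/225 ≈ 2.0044)
d(W) = -3 - W²/5 (d(W) = -3 + (-W²)/5 = -3 - W²/5)
D = 451/225 ≈ 2.0044
F = 7949 (F = -5 + (72 + 10)*(44 + 53) = -5 + 82*97 = -5 + 7954 = 7949)
(d(-8) + F)*D = ((-3 - ⅕*(-8)²) + 7949)*(451/225) = ((-3 - ⅕*64) + 7949)*(451/225) = ((-3 - 64/5) + 7949)*(451/225) = (-79/5 + 7949)*(451/225) = (39666/5)*(451/225) = 5963122/375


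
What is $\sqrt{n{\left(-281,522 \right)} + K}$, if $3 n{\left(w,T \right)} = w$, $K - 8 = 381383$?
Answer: $\frac{2 \sqrt{857919}}{3} \approx 617.49$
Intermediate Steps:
$K = 381391$ ($K = 8 + 381383 = 381391$)
$n{\left(w,T \right)} = \frac{w}{3}$
$\sqrt{n{\left(-281,522 \right)} + K} = \sqrt{\frac{1}{3} \left(-281\right) + 381391} = \sqrt{- \frac{281}{3} + 381391} = \sqrt{\frac{1143892}{3}} = \frac{2 \sqrt{857919}}{3}$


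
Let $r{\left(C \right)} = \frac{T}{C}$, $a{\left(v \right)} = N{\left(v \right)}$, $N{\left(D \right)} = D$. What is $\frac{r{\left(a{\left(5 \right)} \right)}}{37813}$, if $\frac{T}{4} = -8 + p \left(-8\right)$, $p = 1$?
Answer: $- \frac{64}{189065} \approx -0.00033851$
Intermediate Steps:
$a{\left(v \right)} = v$
$T = -64$ ($T = 4 \left(-8 + 1 \left(-8\right)\right) = 4 \left(-8 - 8\right) = 4 \left(-16\right) = -64$)
$r{\left(C \right)} = - \frac{64}{C}$
$\frac{r{\left(a{\left(5 \right)} \right)}}{37813} = \frac{\left(-64\right) \frac{1}{5}}{37813} = \left(-64\right) \frac{1}{5} \cdot \frac{1}{37813} = \left(- \frac{64}{5}\right) \frac{1}{37813} = - \frac{64}{189065}$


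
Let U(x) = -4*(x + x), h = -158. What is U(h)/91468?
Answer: 316/22867 ≈ 0.013819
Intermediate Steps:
U(x) = -8*x
U(h)/91468 = -8*(-158)/91468 = 1264*(1/91468) = 316/22867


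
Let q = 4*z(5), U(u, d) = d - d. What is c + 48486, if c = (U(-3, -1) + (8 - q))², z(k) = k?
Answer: 48630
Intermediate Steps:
U(u, d) = 0
q = 20 (q = 4*5 = 20)
c = 144 (c = (0 + (8 - 1*20))² = (0 + (8 - 20))² = (0 - 12)² = (-12)² = 144)
c + 48486 = 144 + 48486 = 48630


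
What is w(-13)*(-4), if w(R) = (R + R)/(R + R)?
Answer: -4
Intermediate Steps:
w(R) = 1 (w(R) = (2*R)/((2*R)) = (2*R)*(1/(2*R)) = 1)
w(-13)*(-4) = 1*(-4) = -4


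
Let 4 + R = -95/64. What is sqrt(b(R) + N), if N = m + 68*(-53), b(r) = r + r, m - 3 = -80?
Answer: 3*I*sqrt(26254)/8 ≈ 60.762*I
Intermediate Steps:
m = -77 (m = 3 - 80 = -77)
R = -351/64 (R = -4 - 95/64 = -351/64 ≈ -5.4844)
b(r) = 2*r
N = -3681 (N = -77 + 68*(-53) = -77 - 3604 = -3681)
sqrt(b(R) + N) = sqrt(2*(-351/64) - 3681) = sqrt(-351/32 - 3681) = sqrt(-118143/32) = 3*I*sqrt(26254)/8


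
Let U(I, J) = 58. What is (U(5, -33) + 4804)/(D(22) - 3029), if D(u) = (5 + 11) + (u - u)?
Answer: -4862/3013 ≈ -1.6137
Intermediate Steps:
D(u) = 16 (D(u) = 16 + 0 = 16)
(U(5, -33) + 4804)/(D(22) - 3029) = (58 + 4804)/(16 - 3029) = 4862/(-3013) = 4862*(-1/3013) = -4862/3013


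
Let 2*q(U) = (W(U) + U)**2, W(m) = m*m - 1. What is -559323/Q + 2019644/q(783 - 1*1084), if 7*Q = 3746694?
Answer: -138136577918419/132251962897274 ≈ -1.0445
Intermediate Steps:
W(m) = -1 + m**2 (W(m) = m**2 - 1 = -1 + m**2)
Q = 535242 (Q = (1/7)*3746694 = 535242)
q(U) = (-1 + U + U**2)**2/2 (q(U) = ((-1 + U**2) + U)**2/2 = (-1 + U + U**2)**2/2)
-559323/Q + 2019644/q(783 - 1*1084) = -559323/535242 + 2019644/(((-1 + (783 - 1*1084) + (783 - 1*1084)**2)**2/2)) = -559323*1/535242 + 2019644/(((-1 + (783 - 1084) + (783 - 1084)**2)**2/2)) = -186441/178414 + 2019644/(((-1 - 301 + (-301)**2)**2/2)) = -186441/178414 + 2019644/(((-1 - 301 + 90601)**2/2)) = -186441/178414 + 2019644/(((1/2)*90299**2)) = -186441/178414 + 2019644/(((1/2)*8153909401)) = -186441/178414 + 2019644/(8153909401/2) = -186441/178414 + 2019644*(2/8153909401) = -186441/178414 + 367208/741264491 = -138136577918419/132251962897274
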